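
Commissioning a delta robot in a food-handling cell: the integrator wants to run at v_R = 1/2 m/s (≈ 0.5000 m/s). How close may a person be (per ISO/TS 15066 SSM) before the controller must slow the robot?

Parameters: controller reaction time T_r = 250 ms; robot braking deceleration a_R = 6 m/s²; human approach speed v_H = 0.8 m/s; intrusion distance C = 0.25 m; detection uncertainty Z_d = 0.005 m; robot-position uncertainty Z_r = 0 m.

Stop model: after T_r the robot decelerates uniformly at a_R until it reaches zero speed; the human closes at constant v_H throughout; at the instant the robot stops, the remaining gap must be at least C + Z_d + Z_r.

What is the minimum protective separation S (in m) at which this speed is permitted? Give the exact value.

S_min = 267/400 m = 0.6675 m

braking lasts T_s = (1/2)/6 = 0.0833 s
reaction-phase robot travel = 0.5000·0.2500 = 0.1250 m
braking distance = 0.5000²/(2·6.0000) = 0.0208 m
human over T_r+T_s: 0.8000·(0.2500+0.0833) = 0.2667 m
margins: 0.2500+0.0050+0.0000 = 0.2550 m
S_min ≈ 0.1250+0.0208+0.2667+0.2550  ⇒  S_min = 267/400 m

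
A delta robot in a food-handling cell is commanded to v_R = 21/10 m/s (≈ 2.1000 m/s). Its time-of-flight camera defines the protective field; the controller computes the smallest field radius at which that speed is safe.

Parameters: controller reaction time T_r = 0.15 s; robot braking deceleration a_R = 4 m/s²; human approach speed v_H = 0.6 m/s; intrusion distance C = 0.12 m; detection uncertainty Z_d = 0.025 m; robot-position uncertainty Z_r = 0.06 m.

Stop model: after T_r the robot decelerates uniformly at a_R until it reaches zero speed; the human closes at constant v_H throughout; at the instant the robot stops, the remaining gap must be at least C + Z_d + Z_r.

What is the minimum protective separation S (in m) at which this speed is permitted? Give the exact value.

T_s = v_R/a_R = (21/10)/4 = 0.5250 s
reaction-phase robot travel = 2.1000·0.1500 = 0.3150 m
robot covers 2.1000·0.5250 − ½·4.0000·0.5250² = 0.5513 m while stopping
human closes 0.6000·0.6750 = 0.4050 m
residual clearance needed = 0.1200+0.0250+0.0600 = 0.2050 m
S_min ≈ 0.3150+0.5513+0.4050+0.2050  ⇒  S_min = 1181/800 m

S_min = 1181/800 m = 1.4763 m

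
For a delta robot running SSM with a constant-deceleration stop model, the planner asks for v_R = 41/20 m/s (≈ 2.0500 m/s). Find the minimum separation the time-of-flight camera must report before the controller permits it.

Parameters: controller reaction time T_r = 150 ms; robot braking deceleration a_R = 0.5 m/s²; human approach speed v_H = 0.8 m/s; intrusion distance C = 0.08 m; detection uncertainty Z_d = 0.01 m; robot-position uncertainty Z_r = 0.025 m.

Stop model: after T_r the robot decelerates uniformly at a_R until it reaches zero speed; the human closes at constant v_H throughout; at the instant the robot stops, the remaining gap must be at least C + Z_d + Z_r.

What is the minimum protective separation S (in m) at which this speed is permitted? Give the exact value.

stop time T_s = (41/20)/(1/2) = 4.1000 s
reaction-phase robot travel = 2.0500·0.1500 = 0.3075 m
robot under decel: 2.0500²/(2·0.5000) = 4.2025 m
human closes 0.8000·4.2500 = 3.4000 m
residual clearance needed = 0.0800+0.0100+0.0250 = 0.1150 m
S_min ≈ 0.3075+4.2025+3.4000+0.1150  ⇒  S_min = 321/40 m

S_min = 321/40 m = 8.0250 m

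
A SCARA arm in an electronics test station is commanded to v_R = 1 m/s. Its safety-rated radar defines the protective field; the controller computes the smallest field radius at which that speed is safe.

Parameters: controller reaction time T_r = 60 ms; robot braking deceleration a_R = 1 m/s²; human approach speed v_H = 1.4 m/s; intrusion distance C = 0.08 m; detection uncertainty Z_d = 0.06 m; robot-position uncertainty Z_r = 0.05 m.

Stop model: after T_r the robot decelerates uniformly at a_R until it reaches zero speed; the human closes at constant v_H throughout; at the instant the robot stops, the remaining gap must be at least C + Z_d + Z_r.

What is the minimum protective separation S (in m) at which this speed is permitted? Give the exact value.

braking lasts T_s = 1/1 = 1.0000 s
robot covers v_R·T_r = 1.0000·0.0600 = 0.0600 m before braking
robot under decel: 1.0000²/(2·1.0000) = 0.5000 m
person approaches 1.4000·(0.0600+1.0000) = 1.4840 m
residual clearance needed = 0.0800+0.0600+0.0500 = 0.1900 m
S_min ≈ 0.0600+0.5000+1.4840+0.1900  ⇒  S_min = 1117/500 m

S_min = 1117/500 m = 2.2340 m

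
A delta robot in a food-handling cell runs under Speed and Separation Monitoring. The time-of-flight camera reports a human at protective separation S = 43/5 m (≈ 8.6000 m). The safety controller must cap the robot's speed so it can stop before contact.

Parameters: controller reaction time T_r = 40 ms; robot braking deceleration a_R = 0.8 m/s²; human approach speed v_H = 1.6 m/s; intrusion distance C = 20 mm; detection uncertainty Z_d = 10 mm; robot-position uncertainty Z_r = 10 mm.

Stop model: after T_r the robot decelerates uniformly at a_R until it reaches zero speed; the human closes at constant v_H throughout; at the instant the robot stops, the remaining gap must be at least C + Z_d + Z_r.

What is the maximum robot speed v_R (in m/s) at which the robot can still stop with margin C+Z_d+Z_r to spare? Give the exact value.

v_R_max = 12/5 m/s = 2.4000 m/s

collect terms ⇒ (5/8)·v_R² + (51/25)·v_R + (-1062/125) = 0
  disc = (51/25)² − 4·(5/8)·(-1062/125) = 15876/625 ; √disc = 126/25
  v_R = (−(51/25) + 126/25) / (2·(5/8)) = 12/5 m/s
check:
T_s = v_R/a_R = (12/5)/(4/5) = 3.0000 s
robot covers v_R·T_r = 2.4000·0.0400 = 0.0960 m before braking
robot under decel: 2.4000²/(2·0.8000) = 3.6000 m
human closes 1.6000·3.0400 = 4.8640 m
margins: 0.0200+0.0100+0.0100 = 0.0400 m
sum ≈ 0.0960+3.6000+4.8640+0.0400 ≈ 8.6000 m = S ✓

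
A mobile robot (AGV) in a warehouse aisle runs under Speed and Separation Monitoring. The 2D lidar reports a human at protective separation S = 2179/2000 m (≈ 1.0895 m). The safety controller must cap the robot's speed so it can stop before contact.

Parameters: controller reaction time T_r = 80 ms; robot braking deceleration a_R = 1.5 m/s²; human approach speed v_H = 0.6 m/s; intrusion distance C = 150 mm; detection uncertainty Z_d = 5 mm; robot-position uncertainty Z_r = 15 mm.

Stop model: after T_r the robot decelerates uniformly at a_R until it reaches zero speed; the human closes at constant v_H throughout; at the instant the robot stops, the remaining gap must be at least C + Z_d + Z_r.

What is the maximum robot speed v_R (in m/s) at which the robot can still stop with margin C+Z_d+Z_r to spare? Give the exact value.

v_R_max = 21/20 m/s = 1.0500 m/s

quadratic (1/3)·v² + (12/25)·v + (-1743/2000) = 0
  disc = (12/25)² − 4·(1/3)·(-1743/2000) = 3481/2500 ; √disc = 59/50
  v_R = (−(12/25) + 59/50) / (2·(1/3)) = 21/20 m/s
check:
braking lasts T_s = (21/20)/(3/2) = 0.7000 s
reaction-phase robot travel = 1.0500·0.0800 = 0.0840 m
robot under decel: 1.0500²/(2·1.5000) = 0.3675 m
human over T_r+T_s: 0.6000·(0.0800+0.7000) = 0.4680 m
margins: 0.1500+0.0050+0.0150 = 0.1700 m
sum ≈ 0.0840+0.3675+0.4680+0.1700 ≈ 1.0895 m = S ✓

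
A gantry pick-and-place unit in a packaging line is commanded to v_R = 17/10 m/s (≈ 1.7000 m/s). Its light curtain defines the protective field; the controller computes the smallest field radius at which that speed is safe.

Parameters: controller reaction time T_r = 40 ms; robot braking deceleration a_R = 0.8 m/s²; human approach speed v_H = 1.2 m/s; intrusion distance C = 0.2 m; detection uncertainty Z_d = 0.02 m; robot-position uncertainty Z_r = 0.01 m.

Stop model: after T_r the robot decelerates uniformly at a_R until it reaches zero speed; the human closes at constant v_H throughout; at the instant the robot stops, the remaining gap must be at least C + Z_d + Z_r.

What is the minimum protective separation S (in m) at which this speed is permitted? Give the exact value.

braking lasts T_s = (17/10)/(4/5) = 2.1250 s
robot covers v_R·T_r = 1.7000·0.0400 = 0.0680 m before braking
robot under decel: 1.7000²/(2·0.8000) = 1.8062 m
human closes 1.2000·2.1650 = 2.5980 m
margins: 0.2000+0.0200+0.0100 = 0.2300 m
S_min ≈ 0.0680+1.8062+2.5980+0.2300  ⇒  S_min = 18809/4000 m

S_min = 18809/4000 m = 4.7023 m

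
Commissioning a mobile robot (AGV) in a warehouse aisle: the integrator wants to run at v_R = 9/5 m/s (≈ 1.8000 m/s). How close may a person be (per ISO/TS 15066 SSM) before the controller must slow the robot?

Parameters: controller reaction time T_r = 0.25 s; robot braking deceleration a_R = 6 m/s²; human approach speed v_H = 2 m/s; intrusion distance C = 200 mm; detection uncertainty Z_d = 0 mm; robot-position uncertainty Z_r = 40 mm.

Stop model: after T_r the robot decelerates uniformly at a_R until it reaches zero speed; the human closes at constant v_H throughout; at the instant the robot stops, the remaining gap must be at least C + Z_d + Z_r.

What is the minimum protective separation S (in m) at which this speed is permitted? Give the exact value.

stop time T_s = (9/5)/6 = 0.3000 s
reaction-phase robot travel = 1.8000·0.2500 = 0.4500 m
braking distance = 1.8000²/(2·6.0000) = 0.2700 m
person approaches 2.0000·(0.2500+0.3000) = 1.1000 m
residual clearance needed = 0.2000+0.0000+0.0400 = 0.2400 m
S_min ≈ 0.4500+0.2700+1.1000+0.2400  ⇒  S_min = 103/50 m

S_min = 103/50 m = 2.0600 m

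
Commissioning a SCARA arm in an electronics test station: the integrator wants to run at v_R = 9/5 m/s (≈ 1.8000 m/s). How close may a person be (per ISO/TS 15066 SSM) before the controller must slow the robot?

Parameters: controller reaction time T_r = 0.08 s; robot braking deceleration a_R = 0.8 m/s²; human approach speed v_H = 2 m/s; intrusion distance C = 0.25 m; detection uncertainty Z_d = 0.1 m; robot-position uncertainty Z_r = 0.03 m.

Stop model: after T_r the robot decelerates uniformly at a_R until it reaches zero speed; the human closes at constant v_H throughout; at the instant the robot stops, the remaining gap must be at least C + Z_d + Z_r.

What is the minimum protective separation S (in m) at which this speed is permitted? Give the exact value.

stop time T_s = (9/5)/(4/5) = 2.2500 s
reaction-phase robot travel = 1.8000·0.0800 = 0.1440 m
robot covers 1.8000·2.2500 − ½·0.8000·2.2500² = 2.0250 m while stopping
human over T_r+T_s: 2.0000·(0.0800+2.2500) = 4.6600 m
margins: 0.2500+0.1000+0.0300 = 0.3800 m
S_min ≈ 0.1440+2.0250+4.6600+0.3800  ⇒  S_min = 7209/1000 m

S_min = 7209/1000 m = 7.2090 m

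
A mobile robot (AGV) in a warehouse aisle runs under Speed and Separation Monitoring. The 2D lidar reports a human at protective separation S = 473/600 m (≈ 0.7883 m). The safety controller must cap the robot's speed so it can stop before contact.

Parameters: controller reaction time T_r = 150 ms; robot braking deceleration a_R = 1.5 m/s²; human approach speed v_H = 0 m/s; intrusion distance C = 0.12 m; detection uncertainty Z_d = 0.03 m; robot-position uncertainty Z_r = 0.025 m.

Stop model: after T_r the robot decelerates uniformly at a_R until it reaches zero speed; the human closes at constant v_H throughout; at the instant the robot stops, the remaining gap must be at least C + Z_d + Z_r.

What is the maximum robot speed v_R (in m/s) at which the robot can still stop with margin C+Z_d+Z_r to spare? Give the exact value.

v_R_max = 23/20 m/s = 1.1500 m/s

collect terms ⇒ (1/3)·v_R² + (3/20)·v_R + (-46/75) = 0
  disc = (3/20)² − 4·(1/3)·(-46/75) = 121/144 ; √disc = 11/12
  v_R = (−(3/20) + 11/12) / (2·(1/3)) = 23/20 m/s
check:
T_s = v_R/a_R = (23/20)/(3/2) = 0.7667 s
reaction-phase robot travel = 1.1500·0.1500 = 0.1725 m
robot under decel: 1.1500²/(2·1.5000) = 0.4408 m
person approaches 0.0000·(0.1500+0.7667) = 0.0000 m
C+Z_d+Z_r = 0.1200+0.0300+0.0250 = 0.1750 m
sum ≈ 0.1725+0.4408+0.0000+0.1750 ≈ 0.7883 m = S ✓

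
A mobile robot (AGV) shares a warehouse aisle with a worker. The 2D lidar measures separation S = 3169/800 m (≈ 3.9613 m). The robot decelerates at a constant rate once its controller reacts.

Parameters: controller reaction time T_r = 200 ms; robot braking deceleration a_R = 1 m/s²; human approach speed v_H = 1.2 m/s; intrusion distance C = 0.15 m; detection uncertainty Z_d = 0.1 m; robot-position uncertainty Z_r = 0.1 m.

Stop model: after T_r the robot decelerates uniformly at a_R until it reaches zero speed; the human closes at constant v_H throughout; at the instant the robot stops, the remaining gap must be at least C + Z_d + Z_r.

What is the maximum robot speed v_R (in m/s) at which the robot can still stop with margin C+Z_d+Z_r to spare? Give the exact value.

v_R_max = 31/20 m/s = 1.5500 m/s

collect terms ⇒ (1/2)·v_R² + (7/5)·v_R + (-2697/800) = 0
  disc = (7/5)² − 4·(1/2)·(-2697/800) = 3481/400 ; √disc = 59/20
  v_R = (−(7/5) + 59/20) / (2·(1/2)) = 31/20 m/s
check:
T_s = v_R/a_R = (31/20)/1 = 1.5500 s
reaction-phase robot travel = 1.5500·0.2000 = 0.3100 m
robot covers 1.5500·1.5500 − ½·1.0000·1.5500² = 1.2012 m while stopping
human closes 1.2000·1.7500 = 2.1000 m
residual clearance needed = 0.1500+0.1000+0.1000 = 0.3500 m
sum ≈ 0.3100+1.2012+2.1000+0.3500 ≈ 3.9613 m = S ✓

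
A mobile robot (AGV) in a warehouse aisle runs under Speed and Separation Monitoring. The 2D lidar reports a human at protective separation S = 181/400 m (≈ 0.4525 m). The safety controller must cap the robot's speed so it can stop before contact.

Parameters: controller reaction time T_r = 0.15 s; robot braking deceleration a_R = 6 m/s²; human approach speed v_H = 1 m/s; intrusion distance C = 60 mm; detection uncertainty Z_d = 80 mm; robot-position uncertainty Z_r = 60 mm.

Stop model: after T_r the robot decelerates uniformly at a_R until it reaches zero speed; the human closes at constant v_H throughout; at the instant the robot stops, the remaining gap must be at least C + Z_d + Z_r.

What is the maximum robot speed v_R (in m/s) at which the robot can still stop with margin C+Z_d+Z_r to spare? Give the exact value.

collect terms ⇒ (1/12)·v_R² + (19/60)·v_R + (-41/400) = 0
  disc = (19/60)² − 4·(1/12)·(-41/400) = 121/900 ; √disc = 11/30
  v_R = (−(19/60) + 11/30) / (2·(1/12)) = 3/10 m/s
check:
stop time T_s = (3/10)/6 = 0.0500 s
robot in T_r: 0.3000·0.1500 = 0.0450 m
braking distance = 0.3000²/(2·6.0000) = 0.0075 m
person approaches 1.0000·(0.1500+0.0500) = 0.2000 m
margins: 0.0600+0.0800+0.0600 = 0.2000 m
sum ≈ 0.0450+0.0075+0.2000+0.2000 ≈ 0.4525 m = S ✓

v_R_max = 3/10 m/s = 0.3000 m/s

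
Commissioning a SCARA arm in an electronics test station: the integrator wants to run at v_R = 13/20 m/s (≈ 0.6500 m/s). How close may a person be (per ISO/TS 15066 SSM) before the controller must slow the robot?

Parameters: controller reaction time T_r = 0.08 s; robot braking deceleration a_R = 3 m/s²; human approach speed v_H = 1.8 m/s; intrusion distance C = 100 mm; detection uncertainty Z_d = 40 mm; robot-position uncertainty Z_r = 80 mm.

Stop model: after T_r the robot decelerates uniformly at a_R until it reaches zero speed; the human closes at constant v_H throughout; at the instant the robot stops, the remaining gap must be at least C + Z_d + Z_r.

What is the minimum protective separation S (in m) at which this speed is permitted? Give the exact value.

T_s = v_R/a_R = (13/20)/3 = 0.2167 s
robot in T_r: 0.6500·0.0800 = 0.0520 m
robot under decel: 0.6500²/(2·3.0000) = 0.0704 m
person approaches 1.8000·(0.0800+0.2167) = 0.5340 m
C+Z_d+Z_r = 0.1000+0.0400+0.0800 = 0.2200 m
S_min ≈ 0.0520+0.0704+0.5340+0.2200  ⇒  S_min = 10517/12000 m

S_min = 10517/12000 m = 0.8764 m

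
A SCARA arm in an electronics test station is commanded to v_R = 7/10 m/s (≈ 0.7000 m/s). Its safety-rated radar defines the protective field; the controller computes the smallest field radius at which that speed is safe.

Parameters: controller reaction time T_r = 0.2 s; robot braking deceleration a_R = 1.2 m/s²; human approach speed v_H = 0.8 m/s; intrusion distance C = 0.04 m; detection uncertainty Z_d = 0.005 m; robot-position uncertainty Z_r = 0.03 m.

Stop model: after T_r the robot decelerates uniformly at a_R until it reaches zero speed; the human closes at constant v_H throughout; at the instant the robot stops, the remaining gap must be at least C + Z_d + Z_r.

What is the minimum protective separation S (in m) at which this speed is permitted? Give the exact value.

S_min = 251/240 m = 1.0458 m

stop time T_s = (7/10)/(6/5) = 0.5833 s
reaction-phase robot travel = 0.7000·0.2000 = 0.1400 m
robot under decel: 0.7000²/(2·1.2000) = 0.2042 m
human over T_r+T_s: 0.8000·(0.2000+0.5833) = 0.6267 m
residual clearance needed = 0.0400+0.0050+0.0300 = 0.0750 m
S_min ≈ 0.1400+0.2042+0.6267+0.0750  ⇒  S_min = 251/240 m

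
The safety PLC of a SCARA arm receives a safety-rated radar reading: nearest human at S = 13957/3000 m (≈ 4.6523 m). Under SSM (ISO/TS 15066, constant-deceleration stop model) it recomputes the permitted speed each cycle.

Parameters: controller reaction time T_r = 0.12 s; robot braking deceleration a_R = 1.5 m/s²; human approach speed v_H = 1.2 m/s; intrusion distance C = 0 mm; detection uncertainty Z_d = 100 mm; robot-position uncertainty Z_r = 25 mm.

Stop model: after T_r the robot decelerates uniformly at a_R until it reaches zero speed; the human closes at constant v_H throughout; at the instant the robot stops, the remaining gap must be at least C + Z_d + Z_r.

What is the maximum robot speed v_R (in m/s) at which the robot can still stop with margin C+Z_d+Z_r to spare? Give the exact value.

v_R_max = 5/2 m/s = 2.5000 m/s

collect terms ⇒ (1/3)·v_R² + (23/25)·v_R + (-263/60) = 0
  disc = (23/25)² − 4·(1/3)·(-263/60) = 37636/5625 ; √disc = 194/75
  v_R = (−(23/25) + 194/75) / (2·(1/3)) = 5/2 m/s
check:
braking lasts T_s = (5/2)/(3/2) = 1.6667 s
reaction-phase robot travel = 2.5000·0.1200 = 0.3000 m
robot covers 2.5000·1.6667 − ½·1.5000·1.6667² = 2.0833 m while stopping
human over T_r+T_s: 1.2000·(0.1200+1.6667) = 2.1440 m
margins: 0.0000+0.1000+0.0250 = 0.1250 m
sum ≈ 0.3000+2.0833+2.1440+0.1250 ≈ 4.6523 m = S ✓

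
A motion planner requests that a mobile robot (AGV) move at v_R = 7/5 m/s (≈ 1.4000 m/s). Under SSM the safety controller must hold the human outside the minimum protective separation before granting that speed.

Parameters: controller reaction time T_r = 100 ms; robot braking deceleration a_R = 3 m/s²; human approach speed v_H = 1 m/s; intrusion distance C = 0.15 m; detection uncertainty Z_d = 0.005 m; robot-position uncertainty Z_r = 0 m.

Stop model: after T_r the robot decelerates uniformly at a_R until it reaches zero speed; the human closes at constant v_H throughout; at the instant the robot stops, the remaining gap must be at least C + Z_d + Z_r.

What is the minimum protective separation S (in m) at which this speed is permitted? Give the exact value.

T_s = v_R/a_R = (7/5)/3 = 0.4667 s
reaction-phase robot travel = 1.4000·0.1000 = 0.1400 m
robot under decel: 1.4000²/(2·3.0000) = 0.3267 m
human closes 1.0000·0.5667 = 0.5667 m
C+Z_d+Z_r = 0.1500+0.0050+0.0000 = 0.1550 m
S_min ≈ 0.1400+0.3267+0.5667+0.1550  ⇒  S_min = 713/600 m

S_min = 713/600 m = 1.1883 m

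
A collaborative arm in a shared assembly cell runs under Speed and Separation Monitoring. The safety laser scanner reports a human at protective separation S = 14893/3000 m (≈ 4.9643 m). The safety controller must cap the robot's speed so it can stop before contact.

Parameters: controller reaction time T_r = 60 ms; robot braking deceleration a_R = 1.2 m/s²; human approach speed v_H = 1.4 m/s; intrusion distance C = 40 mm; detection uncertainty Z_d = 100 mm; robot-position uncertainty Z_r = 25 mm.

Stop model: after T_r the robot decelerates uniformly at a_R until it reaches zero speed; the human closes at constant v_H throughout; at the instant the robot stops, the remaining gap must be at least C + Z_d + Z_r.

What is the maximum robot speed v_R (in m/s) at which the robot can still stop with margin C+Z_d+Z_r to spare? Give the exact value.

at the boundary: (5/12)·v² + (92/75)·v + (-7073/1500) = 0
  disc = (92/75)² − 4·(5/12)·(-7073/1500) = 23409/2500 ; √disc = 153/50
  v_R = (−(92/75) + 153/50) / (2·(5/12)) = 11/5 m/s
check:
stop time T_s = (11/5)/(6/5) = 1.8333 s
robot in T_r: 2.2000·0.0600 = 0.1320 m
braking distance = 2.2000²/(2·1.2000) = 2.0167 m
human over T_r+T_s: 1.4000·(0.0600+1.8333) = 2.6507 m
C+Z_d+Z_r = 0.0400+0.1000+0.0250 = 0.1650 m
sum ≈ 0.1320+2.0167+2.6507+0.1650 ≈ 4.9643 m = S ✓

v_R_max = 11/5 m/s = 2.2000 m/s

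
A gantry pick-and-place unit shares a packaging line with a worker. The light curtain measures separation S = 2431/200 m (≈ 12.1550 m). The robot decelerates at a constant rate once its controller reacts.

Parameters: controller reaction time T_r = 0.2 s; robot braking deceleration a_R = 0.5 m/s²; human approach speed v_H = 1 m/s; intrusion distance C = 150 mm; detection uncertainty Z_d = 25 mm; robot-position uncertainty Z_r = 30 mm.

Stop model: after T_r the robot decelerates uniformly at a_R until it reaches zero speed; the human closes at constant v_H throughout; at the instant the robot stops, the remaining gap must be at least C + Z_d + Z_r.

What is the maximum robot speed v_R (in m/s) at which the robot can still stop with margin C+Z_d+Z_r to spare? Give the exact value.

v_R_max = 5/2 m/s = 2.5000 m/s

collect terms ⇒ (1)·v_R² + (11/5)·v_R + (-47/4) = 0
  disc = (11/5)² − 4·(1)·(-47/4) = 1296/25 ; √disc = 36/5
  v_R = (−(11/5) + 36/5) / (2·(1)) = 5/2 m/s
check:
braking lasts T_s = (5/2)/(1/2) = 5.0000 s
robot in T_r: 2.5000·0.2000 = 0.5000 m
robot covers 2.5000·5.0000 − ½·0.5000·5.0000² = 6.2500 m while stopping
person approaches 1.0000·(0.2000+5.0000) = 5.2000 m
residual clearance needed = 0.1500+0.0250+0.0300 = 0.2050 m
sum ≈ 0.5000+6.2500+5.2000+0.2050 ≈ 12.1550 m = S ✓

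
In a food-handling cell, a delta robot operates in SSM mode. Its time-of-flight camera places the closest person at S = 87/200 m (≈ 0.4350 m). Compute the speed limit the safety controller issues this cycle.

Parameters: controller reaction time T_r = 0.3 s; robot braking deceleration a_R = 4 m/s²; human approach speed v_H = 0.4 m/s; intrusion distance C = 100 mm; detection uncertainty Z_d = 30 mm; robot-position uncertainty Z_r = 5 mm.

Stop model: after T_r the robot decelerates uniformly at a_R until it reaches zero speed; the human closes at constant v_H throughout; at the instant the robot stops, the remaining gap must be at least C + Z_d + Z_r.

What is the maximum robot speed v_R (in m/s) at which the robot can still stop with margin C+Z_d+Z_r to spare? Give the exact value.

v_R_max = 2/5 m/s = 0.4000 m/s

collect terms ⇒ (1/8)·v_R² + (2/5)·v_R + (-9/50) = 0
  disc = (2/5)² − 4·(1/8)·(-9/50) = 1/4 ; √disc = 1/2
  v_R = (−(2/5) + 1/2) / (2·(1/8)) = 2/5 m/s
check:
stop time T_s = (2/5)/4 = 0.1000 s
reaction-phase robot travel = 0.4000·0.3000 = 0.1200 m
robot covers 0.4000·0.1000 − ½·4.0000·0.1000² = 0.0200 m while stopping
person approaches 0.4000·(0.3000+0.1000) = 0.1600 m
C+Z_d+Z_r = 0.1000+0.0300+0.0050 = 0.1350 m
sum ≈ 0.1200+0.0200+0.1600+0.1350 ≈ 0.4350 m = S ✓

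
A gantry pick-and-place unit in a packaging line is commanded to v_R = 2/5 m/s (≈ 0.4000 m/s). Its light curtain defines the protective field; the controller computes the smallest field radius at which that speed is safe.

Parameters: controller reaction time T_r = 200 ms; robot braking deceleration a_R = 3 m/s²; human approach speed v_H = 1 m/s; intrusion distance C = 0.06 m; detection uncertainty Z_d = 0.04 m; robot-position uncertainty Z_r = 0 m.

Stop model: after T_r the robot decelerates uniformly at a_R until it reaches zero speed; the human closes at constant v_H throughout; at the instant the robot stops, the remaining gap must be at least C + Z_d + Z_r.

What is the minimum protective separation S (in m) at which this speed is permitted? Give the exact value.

T_s = v_R/a_R = (2/5)/3 = 0.1333 s
reaction-phase robot travel = 0.4000·0.2000 = 0.0800 m
braking distance = 0.4000²/(2·3.0000) = 0.0267 m
human over T_r+T_s: 1.0000·(0.2000+0.1333) = 0.3333 m
residual clearance needed = 0.0600+0.0400+0.0000 = 0.1000 m
S_min ≈ 0.0800+0.0267+0.3333+0.1000  ⇒  S_min = 27/50 m

S_min = 27/50 m = 0.5400 m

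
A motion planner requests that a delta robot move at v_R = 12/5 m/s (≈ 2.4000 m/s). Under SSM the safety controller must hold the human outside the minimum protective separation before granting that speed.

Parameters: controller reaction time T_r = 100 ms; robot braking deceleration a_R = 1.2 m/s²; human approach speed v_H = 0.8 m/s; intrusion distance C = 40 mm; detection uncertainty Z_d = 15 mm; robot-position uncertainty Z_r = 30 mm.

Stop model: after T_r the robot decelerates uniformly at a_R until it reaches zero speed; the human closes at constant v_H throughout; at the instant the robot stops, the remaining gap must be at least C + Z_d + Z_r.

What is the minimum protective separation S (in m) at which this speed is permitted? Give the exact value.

S_min = 881/200 m = 4.4050 m

T_s = v_R/a_R = (12/5)/(6/5) = 2.0000 s
robot in T_r: 2.4000·0.1000 = 0.2400 m
braking distance = 2.4000²/(2·1.2000) = 2.4000 m
human closes 0.8000·2.1000 = 1.6800 m
C+Z_d+Z_r = 0.0400+0.0150+0.0300 = 0.0850 m
S_min ≈ 0.2400+2.4000+1.6800+0.0850  ⇒  S_min = 881/200 m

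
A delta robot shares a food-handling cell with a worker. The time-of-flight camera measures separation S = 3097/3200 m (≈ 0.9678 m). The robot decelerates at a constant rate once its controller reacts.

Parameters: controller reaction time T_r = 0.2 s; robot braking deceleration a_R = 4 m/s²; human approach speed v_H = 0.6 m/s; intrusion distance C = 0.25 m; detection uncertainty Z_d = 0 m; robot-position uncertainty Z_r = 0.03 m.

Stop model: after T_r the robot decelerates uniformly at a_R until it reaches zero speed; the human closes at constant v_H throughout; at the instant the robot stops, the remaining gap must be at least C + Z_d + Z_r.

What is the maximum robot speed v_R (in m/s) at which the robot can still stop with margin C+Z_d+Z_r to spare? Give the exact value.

quadratic (1/8)·v² + (7/20)·v + (-1817/3200) = 0
  disc = (7/20)² − 4·(1/8)·(-1817/3200) = 2601/6400 ; √disc = 51/80
  v_R = (−(7/20) + 51/80) / (2·(1/8)) = 23/20 m/s
check:
braking lasts T_s = (23/20)/4 = 0.2875 s
reaction-phase robot travel = 1.1500·0.2000 = 0.2300 m
braking distance = 1.1500²/(2·4.0000) = 0.1653 m
person approaches 0.6000·(0.2000+0.2875) = 0.2925 m
margins: 0.2500+0.0000+0.0300 = 0.2800 m
sum ≈ 0.2300+0.1653+0.2925+0.2800 ≈ 0.9678 m = S ✓

v_R_max = 23/20 m/s = 1.1500 m/s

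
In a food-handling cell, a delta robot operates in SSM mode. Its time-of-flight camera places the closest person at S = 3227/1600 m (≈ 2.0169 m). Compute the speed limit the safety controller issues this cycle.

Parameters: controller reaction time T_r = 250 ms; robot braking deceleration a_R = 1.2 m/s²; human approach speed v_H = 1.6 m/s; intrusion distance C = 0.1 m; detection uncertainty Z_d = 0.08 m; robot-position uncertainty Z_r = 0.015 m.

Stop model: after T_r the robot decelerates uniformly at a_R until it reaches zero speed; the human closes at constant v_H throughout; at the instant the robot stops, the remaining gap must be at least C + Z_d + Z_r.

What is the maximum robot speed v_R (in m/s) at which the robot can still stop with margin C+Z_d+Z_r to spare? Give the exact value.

v_R_max = 3/4 m/s = 0.7500 m/s

quadratic (5/12)·v² + (19/12)·v + (-91/64) = 0
  disc = (19/12)² − 4·(5/12)·(-91/64) = 2809/576 ; √disc = 53/24
  v_R = (−(19/12) + 53/24) / (2·(5/12)) = 3/4 m/s
check:
braking lasts T_s = (3/4)/(6/5) = 0.6250 s
robot covers v_R·T_r = 0.7500·0.2500 = 0.1875 m before braking
braking distance = 0.7500²/(2·1.2000) = 0.2344 m
person approaches 1.6000·(0.2500+0.6250) = 1.4000 m
margins: 0.1000+0.0800+0.0150 = 0.1950 m
sum ≈ 0.1875+0.2344+1.4000+0.1950 ≈ 2.0169 m = S ✓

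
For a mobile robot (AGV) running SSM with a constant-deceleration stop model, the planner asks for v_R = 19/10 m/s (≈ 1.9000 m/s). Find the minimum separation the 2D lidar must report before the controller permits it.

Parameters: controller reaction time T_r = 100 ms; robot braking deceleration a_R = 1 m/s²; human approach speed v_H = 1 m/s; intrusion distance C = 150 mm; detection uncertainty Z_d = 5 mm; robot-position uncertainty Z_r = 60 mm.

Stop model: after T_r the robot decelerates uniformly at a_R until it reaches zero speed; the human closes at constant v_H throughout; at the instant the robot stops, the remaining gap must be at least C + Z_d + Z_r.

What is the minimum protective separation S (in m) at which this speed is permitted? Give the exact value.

stop time T_s = (19/10)/1 = 1.9000 s
reaction-phase robot travel = 1.9000·0.1000 = 0.1900 m
robot under decel: 1.9000²/(2·1.0000) = 1.8050 m
human closes 1.0000·2.0000 = 2.0000 m
C+Z_d+Z_r = 0.1500+0.0050+0.0600 = 0.2150 m
S_min ≈ 0.1900+1.8050+2.0000+0.2150  ⇒  S_min = 421/100 m

S_min = 421/100 m = 4.2100 m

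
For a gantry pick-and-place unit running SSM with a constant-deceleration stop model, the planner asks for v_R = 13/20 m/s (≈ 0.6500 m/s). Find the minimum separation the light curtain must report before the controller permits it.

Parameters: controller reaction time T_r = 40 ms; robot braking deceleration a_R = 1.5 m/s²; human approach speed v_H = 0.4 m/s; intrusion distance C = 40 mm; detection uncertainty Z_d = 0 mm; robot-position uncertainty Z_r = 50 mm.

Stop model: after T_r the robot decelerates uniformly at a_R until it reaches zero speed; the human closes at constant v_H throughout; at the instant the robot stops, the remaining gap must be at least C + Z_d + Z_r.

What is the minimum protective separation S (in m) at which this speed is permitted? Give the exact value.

S_min = 2677/6000 m = 0.4462 m

stop time T_s = (13/20)/(3/2) = 0.4333 s
robot covers v_R·T_r = 0.6500·0.0400 = 0.0260 m before braking
braking distance = 0.6500²/(2·1.5000) = 0.1408 m
person approaches 0.4000·(0.0400+0.4333) = 0.1893 m
C+Z_d+Z_r = 0.0400+0.0000+0.0500 = 0.0900 m
S_min ≈ 0.0260+0.1408+0.1893+0.0900  ⇒  S_min = 2677/6000 m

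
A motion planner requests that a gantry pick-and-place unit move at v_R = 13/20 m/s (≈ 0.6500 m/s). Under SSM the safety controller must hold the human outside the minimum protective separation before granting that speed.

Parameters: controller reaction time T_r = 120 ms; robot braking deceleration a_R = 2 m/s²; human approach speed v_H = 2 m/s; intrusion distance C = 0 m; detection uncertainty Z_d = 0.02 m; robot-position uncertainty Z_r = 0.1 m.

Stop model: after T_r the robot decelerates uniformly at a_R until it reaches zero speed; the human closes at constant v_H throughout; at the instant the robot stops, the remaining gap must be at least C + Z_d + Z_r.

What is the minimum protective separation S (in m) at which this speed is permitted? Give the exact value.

T_s = v_R/a_R = (13/20)/2 = 0.3250 s
robot in T_r: 0.6500·0.1200 = 0.0780 m
robot covers 0.6500·0.3250 − ½·2.0000·0.3250² = 0.1056 m while stopping
person approaches 2.0000·(0.1200+0.3250) = 0.8900 m
C+Z_d+Z_r = 0.0000+0.0200+0.1000 = 0.1200 m
S_min ≈ 0.0780+0.1056+0.8900+0.1200  ⇒  S_min = 9549/8000 m

S_min = 9549/8000 m = 1.1936 m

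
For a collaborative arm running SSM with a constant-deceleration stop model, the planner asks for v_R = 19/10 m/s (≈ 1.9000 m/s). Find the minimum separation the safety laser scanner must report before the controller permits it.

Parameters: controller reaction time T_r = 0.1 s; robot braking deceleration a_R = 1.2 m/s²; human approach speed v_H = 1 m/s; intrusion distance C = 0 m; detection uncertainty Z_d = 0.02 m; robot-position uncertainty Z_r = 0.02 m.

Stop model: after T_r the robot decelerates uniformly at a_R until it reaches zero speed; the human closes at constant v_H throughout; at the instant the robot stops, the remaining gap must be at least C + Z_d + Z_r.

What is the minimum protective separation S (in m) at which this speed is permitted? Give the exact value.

stop time T_s = (19/10)/(6/5) = 1.5833 s
robot covers v_R·T_r = 1.9000·0.1000 = 0.1900 m before braking
braking distance = 1.9000²/(2·1.2000) = 1.5042 m
human closes 1.0000·1.6833 = 1.6833 m
C+Z_d+Z_r = 0.0000+0.0200+0.0200 = 0.0400 m
S_min ≈ 0.1900+1.5042+1.6833+0.0400  ⇒  S_min = 1367/400 m

S_min = 1367/400 m = 3.4175 m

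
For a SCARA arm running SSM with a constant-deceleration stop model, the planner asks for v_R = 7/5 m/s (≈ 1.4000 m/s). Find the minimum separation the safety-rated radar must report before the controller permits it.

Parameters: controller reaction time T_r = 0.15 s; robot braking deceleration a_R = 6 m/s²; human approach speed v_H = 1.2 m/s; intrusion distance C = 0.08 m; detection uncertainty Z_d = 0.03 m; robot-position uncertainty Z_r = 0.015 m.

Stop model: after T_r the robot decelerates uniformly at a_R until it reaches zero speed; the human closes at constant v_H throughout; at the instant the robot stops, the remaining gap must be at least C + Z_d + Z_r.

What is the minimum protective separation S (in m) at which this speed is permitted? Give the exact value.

S_min = 23/24 m = 0.9583 m

T_s = v_R/a_R = (7/5)/6 = 0.2333 s
robot covers v_R·T_r = 1.4000·0.1500 = 0.2100 m before braking
robot under decel: 1.4000²/(2·6.0000) = 0.1633 m
human over T_r+T_s: 1.2000·(0.1500+0.2333) = 0.4600 m
residual clearance needed = 0.0800+0.0300+0.0150 = 0.1250 m
S_min ≈ 0.2100+0.1633+0.4600+0.1250  ⇒  S_min = 23/24 m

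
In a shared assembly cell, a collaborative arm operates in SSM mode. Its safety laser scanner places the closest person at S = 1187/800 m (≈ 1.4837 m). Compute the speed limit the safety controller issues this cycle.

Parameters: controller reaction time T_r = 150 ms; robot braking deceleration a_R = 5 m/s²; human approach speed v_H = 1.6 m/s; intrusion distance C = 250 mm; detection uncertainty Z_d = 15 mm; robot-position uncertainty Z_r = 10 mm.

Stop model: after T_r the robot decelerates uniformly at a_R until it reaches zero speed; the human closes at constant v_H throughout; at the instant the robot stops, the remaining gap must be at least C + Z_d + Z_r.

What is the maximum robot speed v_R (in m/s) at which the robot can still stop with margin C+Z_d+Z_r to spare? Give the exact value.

at the boundary: (1/10)·v² + (47/100)·v + (-31/32) = 0
  disc = (47/100)² − 4·(1/10)·(-31/32) = 1521/2500 ; √disc = 39/50
  v_R = (−(47/100) + 39/50) / (2·(1/10)) = 31/20 m/s
check:
T_s = v_R/a_R = (31/20)/5 = 0.3100 s
robot covers v_R·T_r = 1.5500·0.1500 = 0.2325 m before braking
robot under decel: 1.5500²/(2·5.0000) = 0.2402 m
person approaches 1.6000·(0.1500+0.3100) = 0.7360 m
residual clearance needed = 0.2500+0.0150+0.0100 = 0.2750 m
sum ≈ 0.2325+0.2402+0.7360+0.2750 ≈ 1.4837 m = S ✓

v_R_max = 31/20 m/s = 1.5500 m/s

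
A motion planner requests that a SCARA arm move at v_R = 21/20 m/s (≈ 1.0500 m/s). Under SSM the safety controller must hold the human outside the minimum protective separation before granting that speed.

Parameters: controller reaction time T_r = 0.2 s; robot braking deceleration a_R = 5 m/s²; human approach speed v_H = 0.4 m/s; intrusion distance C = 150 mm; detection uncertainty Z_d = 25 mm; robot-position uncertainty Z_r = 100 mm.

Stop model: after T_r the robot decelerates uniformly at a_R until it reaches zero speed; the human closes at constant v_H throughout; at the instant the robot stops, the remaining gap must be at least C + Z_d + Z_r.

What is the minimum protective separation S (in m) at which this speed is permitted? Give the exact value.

T_s = v_R/a_R = (21/20)/5 = 0.2100 s
robot in T_r: 1.0500·0.2000 = 0.2100 m
robot covers 1.0500·0.2100 − ½·5.0000·0.2100² = 0.1103 m while stopping
human over T_r+T_s: 0.4000·(0.2000+0.2100) = 0.1640 m
margins: 0.1500+0.0250+0.1000 = 0.2750 m
S_min ≈ 0.2100+0.1103+0.1640+0.2750  ⇒  S_min = 3037/4000 m

S_min = 3037/4000 m = 0.7592 m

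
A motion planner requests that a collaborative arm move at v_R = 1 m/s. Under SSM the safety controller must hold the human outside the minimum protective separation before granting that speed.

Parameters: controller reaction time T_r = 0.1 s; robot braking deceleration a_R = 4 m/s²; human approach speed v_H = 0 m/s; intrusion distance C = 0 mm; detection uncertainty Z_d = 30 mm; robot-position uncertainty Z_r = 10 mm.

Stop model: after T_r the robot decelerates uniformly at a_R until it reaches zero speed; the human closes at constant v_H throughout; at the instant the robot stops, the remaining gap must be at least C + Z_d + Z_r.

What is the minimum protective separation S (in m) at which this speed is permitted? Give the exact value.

T_s = v_R/a_R = 1/4 = 0.2500 s
robot in T_r: 1.0000·0.1000 = 0.1000 m
robot covers 1.0000·0.2500 − ½·4.0000·0.2500² = 0.1250 m while stopping
human over T_r+T_s: 0.0000·(0.1000+0.2500) = 0.0000 m
C+Z_d+Z_r = 0.0000+0.0300+0.0100 = 0.0400 m
S_min ≈ 0.1000+0.1250+0.0000+0.0400  ⇒  S_min = 53/200 m

S_min = 53/200 m = 0.2650 m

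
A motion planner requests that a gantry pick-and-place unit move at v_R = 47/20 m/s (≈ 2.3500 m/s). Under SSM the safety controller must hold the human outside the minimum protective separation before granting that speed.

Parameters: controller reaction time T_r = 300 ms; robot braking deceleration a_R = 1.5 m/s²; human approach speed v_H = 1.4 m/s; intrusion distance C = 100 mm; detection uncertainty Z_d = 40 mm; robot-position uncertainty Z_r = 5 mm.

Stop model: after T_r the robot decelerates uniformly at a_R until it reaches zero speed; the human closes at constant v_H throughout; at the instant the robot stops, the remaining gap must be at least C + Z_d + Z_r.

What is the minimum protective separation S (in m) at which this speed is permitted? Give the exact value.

braking lasts T_s = (47/20)/(3/2) = 1.5667 s
robot covers v_R·T_r = 2.3500·0.3000 = 0.7050 m before braking
robot covers 2.3500·1.5667 − ½·1.5000·1.5667² = 1.8408 m while stopping
human over T_r+T_s: 1.4000·(0.3000+1.5667) = 2.6133 m
residual clearance needed = 0.1000+0.0400+0.0050 = 0.1450 m
S_min ≈ 0.7050+1.8408+2.6133+0.1450  ⇒  S_min = 1273/240 m

S_min = 1273/240 m = 5.3042 m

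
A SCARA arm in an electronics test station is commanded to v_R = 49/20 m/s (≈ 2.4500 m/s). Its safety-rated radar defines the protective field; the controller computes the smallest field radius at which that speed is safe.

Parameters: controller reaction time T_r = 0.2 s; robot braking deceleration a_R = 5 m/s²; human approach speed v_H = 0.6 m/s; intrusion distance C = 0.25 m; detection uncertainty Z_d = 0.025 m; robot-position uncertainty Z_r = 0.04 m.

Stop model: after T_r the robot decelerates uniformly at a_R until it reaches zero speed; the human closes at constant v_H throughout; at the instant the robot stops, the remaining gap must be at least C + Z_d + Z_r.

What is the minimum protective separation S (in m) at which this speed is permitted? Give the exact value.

stop time T_s = (49/20)/5 = 0.4900 s
robot in T_r: 2.4500·0.2000 = 0.4900 m
robot under decel: 2.4500²/(2·5.0000) = 0.6002 m
person approaches 0.6000·(0.2000+0.4900) = 0.4140 m
margins: 0.2500+0.0250+0.0400 = 0.3150 m
S_min ≈ 0.4900+0.6002+0.4140+0.3150  ⇒  S_min = 7277/4000 m

S_min = 7277/4000 m = 1.8193 m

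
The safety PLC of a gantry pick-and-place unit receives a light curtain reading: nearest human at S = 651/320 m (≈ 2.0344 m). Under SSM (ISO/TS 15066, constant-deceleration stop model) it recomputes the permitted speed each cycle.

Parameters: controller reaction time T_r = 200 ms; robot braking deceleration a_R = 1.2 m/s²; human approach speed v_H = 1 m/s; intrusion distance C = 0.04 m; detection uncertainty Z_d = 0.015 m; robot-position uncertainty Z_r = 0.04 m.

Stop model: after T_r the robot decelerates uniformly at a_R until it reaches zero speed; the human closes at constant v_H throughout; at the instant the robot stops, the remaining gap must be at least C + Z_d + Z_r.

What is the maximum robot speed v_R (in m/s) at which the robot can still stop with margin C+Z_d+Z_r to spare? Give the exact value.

quadratic (5/12)·v² + (31/30)·v + (-2783/1600) = 0
  disc = (31/30)² − 4·(5/12)·(-2783/1600) = 57121/14400 ; √disc = 239/120
  v_R = (−(31/30) + 239/120) / (2·(5/12)) = 23/20 m/s
check:
braking lasts T_s = (23/20)/(6/5) = 0.9583 s
robot covers v_R·T_r = 1.1500·0.2000 = 0.2300 m before braking
braking distance = 1.1500²/(2·1.2000) = 0.5510 m
human closes 1.0000·1.1583 = 1.1583 m
C+Z_d+Z_r = 0.0400+0.0150+0.0400 = 0.0950 m
sum ≈ 0.2300+0.5510+1.1583+0.0950 ≈ 2.0344 m = S ✓

v_R_max = 23/20 m/s = 1.1500 m/s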